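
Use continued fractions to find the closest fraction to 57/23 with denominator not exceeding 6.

5/2

Expand x = 57/23 as a continued fraction with the Euclidean algorithm:
  57 = 2*23 + 11, so a_0 = 2.
  23 = 2*11 + 1, so a_1 = 2.
  11 = 11*1 + 0, so a_2 = 11.
so x = [2; 2, 11].
Convergents (p_i = a_i*p_{i-1} + p_{i-2}, q_i = a_i*q_{i-1} + q_{i-2} with p_{-2}=0, p_{-1}=1, q_{-2}=1, q_{-1}=0), until the denominator exceeds 6:
  i=0: a_0=2, p_0 = 2*1 + 0 = 2, q_0 = 2*0 + 1 = 1.
  i=1: a_1=2, p_1 = 2*2 + 1 = 5, q_1 = 2*1 + 0 = 2.
  i=2: a_2=11, p_2 = 11*5 + 2 = 57, q_2 = 11*2 + 1 = 23.
q_2 = 23 > 6, so the last convergent with denominator <= 6 is p_1/q_1 = 5/2.
The closest fraction with denominator <= 6 is either p_1/q_1 or the intermediate fraction (k*p_1 + p_0)/(k*q_1 + q_0) with the largest k >= 1 whose denominator stays <= 6; these approach x as k grows, and every other convergent or intermediate fraction in range is farther away.
Largest k: floor((6 - q_0)/q_1) = floor((6 - 1)/2) = 2.
That gives (2*5 + 2)/(2*2 + 1) = 12/5.
Compare the errors: |x - 5/2| = |57*2 - 5*23|/(23*2) = 1/46, and |x - 12/5| = |57*5 - 12*23|/(23*5) = 9/115.
Cross-multiplying, 1*115 = 115 < 414 = 9*46, so 1/46 is smaller: the convergent 5/2 is closer to x than 12/5.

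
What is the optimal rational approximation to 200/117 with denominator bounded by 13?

12/7

Expand x = 200/117 as a continued fraction with the Euclidean algorithm:
  200 = 1*117 + 83, so a_0 = 1.
  117 = 1*83 + 34, so a_1 = 1.
  83 = 2*34 + 15, so a_2 = 2.
  34 = 2*15 + 4, so a_3 = 2.
  15 = 3*4 + 3, so a_4 = 3.
  4 = 1*3 + 1, so a_5 = 1.
  3 = 3*1 + 0, so a_6 = 3.
so x = [1; 1, 2, 2, 3, 1, 3].
Convergents (p_i = a_i*p_{i-1} + p_{i-2}, q_i = a_i*q_{i-1} + q_{i-2} with p_{-2}=0, p_{-1}=1, q_{-2}=1, q_{-1}=0), until the denominator exceeds 13:
  i=0: a_0=1, p_0 = 1*1 + 0 = 1, q_0 = 1*0 + 1 = 1.
  i=1: a_1=1, p_1 = 1*1 + 1 = 2, q_1 = 1*1 + 0 = 1.
  i=2: a_2=2, p_2 = 2*2 + 1 = 5, q_2 = 2*1 + 1 = 3.
  i=3: a_3=2, p_3 = 2*5 + 2 = 12, q_3 = 2*3 + 1 = 7.
  i=4: a_4=3, p_4 = 3*12 + 5 = 41, q_4 = 3*7 + 3 = 24.
q_4 = 24 > 13, so the last convergent with denominator <= 13 is p_3/q_3 = 12/7.
The closest fraction with denominator <= 13 is either p_3/q_3 or the intermediate fraction (k*p_3 + p_2)/(k*q_3 + q_2) with the largest k >= 1 whose denominator stays <= 13; these approach x as k grows, and every other convergent or intermediate fraction in range is farther away.
Largest k: floor((13 - q_2)/q_3) = floor((13 - 3)/7) = 1.
That gives (1*12 + 5)/(1*7 + 3) = 17/10.
Compare the errors: |x - 12/7| = |200*7 - 12*117|/(117*7) = 4/819, and |x - 17/10| = |200*10 - 17*117|/(117*10) = 11/1170.
Cross-multiplying, 4*1170 = 4680 < 9009 = 11*819, so 4/819 is smaller: the convergent 12/7 is closer to x than 17/10.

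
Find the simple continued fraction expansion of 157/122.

[1; 3, 2, 17]

Run the Euclidean algorithm on 157 and 122; the successive quotients are the partial quotients a_0, a_1, ... (each step inverts the fractional part left over by the previous one):
  157 = 1*122 + 35, so a_0 = 1.
  122 = 3*35 + 17, so a_1 = 3.
  35 = 2*17 + 1, so a_2 = 2.
  17 = 17*1 + 0, so a_3 = 17.
The remainder reaches 0 after 4 divisions, so the expansion has 4 partial quotients, read off in order.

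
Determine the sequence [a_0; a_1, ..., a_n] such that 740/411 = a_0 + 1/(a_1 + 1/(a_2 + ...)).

Run the Euclidean algorithm on 740 and 411; the successive quotients are the partial quotients a_0, a_1, ... (each step inverts the fractional part left over by the previous one):
  740 = 1*411 + 329, so a_0 = 1.
  411 = 1*329 + 82, so a_1 = 1.
  329 = 4*82 + 1, so a_2 = 4.
  82 = 82*1 + 0, so a_3 = 82.
The remainder reaches 0 after 4 divisions, so the expansion has 4 partial quotients, read off in order.

[1; 1, 4, 82]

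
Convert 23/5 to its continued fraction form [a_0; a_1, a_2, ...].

[4; 1, 1, 2]

Run the Euclidean algorithm on 23 and 5; the successive quotients are the partial quotients a_0, a_1, ... (each step inverts the fractional part left over by the previous one):
  23 = 4*5 + 3, so a_0 = 4.
  5 = 1*3 + 2, so a_1 = 1.
  3 = 1*2 + 1, so a_2 = 1.
  2 = 2*1 + 0, so a_3 = 2.
The remainder reaches 0 after 4 divisions, so the expansion has 4 partial quotients, read off in order.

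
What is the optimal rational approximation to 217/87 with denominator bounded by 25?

Expand x = 217/87 as a continued fraction with the Euclidean algorithm:
  217 = 2*87 + 43, so a_0 = 2.
  87 = 2*43 + 1, so a_1 = 2.
  43 = 43*1 + 0, so a_2 = 43.
so x = [2; 2, 43].
Convergents (p_i = a_i*p_{i-1} + p_{i-2}, q_i = a_i*q_{i-1} + q_{i-2} with p_{-2}=0, p_{-1}=1, q_{-2}=1, q_{-1}=0), until the denominator exceeds 25:
  i=0: a_0=2, p_0 = 2*1 + 0 = 2, q_0 = 2*0 + 1 = 1.
  i=1: a_1=2, p_1 = 2*2 + 1 = 5, q_1 = 2*1 + 0 = 2.
  i=2: a_2=43, p_2 = 43*5 + 2 = 217, q_2 = 43*2 + 1 = 87.
q_2 = 87 > 25, so the last convergent with denominator <= 25 is p_1/q_1 = 5/2.
The closest fraction with denominator <= 25 is either p_1/q_1 or the intermediate fraction (k*p_1 + p_0)/(k*q_1 + q_0) with the largest k >= 1 whose denominator stays <= 25; these approach x as k grows, and every other convergent or intermediate fraction in range is farther away.
Largest k: floor((25 - q_0)/q_1) = floor((25 - 1)/2) = 12.
That gives (12*5 + 2)/(12*2 + 1) = 62/25.
Compare the errors: |x - 5/2| = |217*2 - 5*87|/(87*2) = 1/174, and |x - 62/25| = |217*25 - 62*87|/(87*25) = 31/2175.
Cross-multiplying, 1*2175 = 2175 < 5394 = 31*174, so 1/174 is smaller: the convergent 5/2 is closer to x than 62/25.

5/2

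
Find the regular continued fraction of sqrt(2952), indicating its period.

[54; (3, 108)]

Write x_i = (sqrt(2952) + m_i)/d_i with (m_0, d_0) = (0, 1). a_0 = floor(sqrt(2952)) = 54, since 54^2 = 2916 <= 2952 < 3025 = 55^2.
Iterate m_{i+1} = d_i*a_i - m_i, d_{i+1} = (2952 - m_{i+1}^2)/d_i, a_{i+1} = floor((a_0 + m_{i+1})/d_{i+1}):
  m_1 = 1*54 - 0 = 54, d_1 = (2952 - 54^2)/1 = 36/1 = 36, a_1 = floor((54 + 54)/36) = 3.
  m_2 = 36*3 - 54 = 54, d_2 = (2952 - 54^2)/36 = 36/36 = 1, a_2 = floor((54 + 54)/1) = 108.
  m_3 = 1*108 - 54 = 54, d_3 = (2952 - 54^2)/1 = 36/1 = 36: (m_3, d_3) = (m_1, d_1) = (54, 36), so from here the quotients repeat a_1, a_2; the period length is 2.
Hence the expansion of sqrt(2952) is a_0 = 54 followed by the repeating block 3, 108 (period 2).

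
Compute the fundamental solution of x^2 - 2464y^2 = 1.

(x, y) = (21295, 429)

First expand sqrt(2464) as a continued fraction. With x_i = (sqrt(2464) + m_i)/d_i and (m_0, d_0) = (0, 1): a_0 = floor(sqrt(2464)) = 49, since 49^2 = 2401 <= 2464 < 2500 = 50^2.
Iterate m_{i+1} = d_i*a_i - m_i, d_{i+1} = (2464 - m_{i+1}^2)/d_i, a_{i+1} = floor((a_0 + m_{i+1})/d_{i+1}):
  m_1 = 1*49 - 0 = 49, d_1 = (2464 - 49^2)/1 = 63/1 = 63, a_1 = floor((49 + 49)/63) = 1.
  m_2 = 63*1 - 49 = 14, d_2 = (2464 - 14^2)/63 = 2268/63 = 36, a_2 = floor((49 + 14)/36) = 1.
  m_3 = 36*1 - 14 = 22, d_3 = (2464 - 22^2)/36 = 1980/36 = 55, a_3 = floor((49 + 22)/55) = 1.
  m_4 = 55*1 - 22 = 33, d_4 = (2464 - 33^2)/55 = 1375/55 = 25, a_4 = floor((49 + 33)/25) = 3.
  m_5 = 25*3 - 33 = 42, d_5 = (2464 - 42^2)/25 = 700/25 = 28, a_5 = floor((49 + 42)/28) = 3.
  m_6 = 28*3 - 42 = 42, d_6 = (2464 - 42^2)/28 = 700/28 = 25, a_6 = floor((49 + 42)/25) = 3.
  m_7 = 25*3 - 42 = 33, d_7 = (2464 - 33^2)/25 = 1375/25 = 55, a_7 = floor((49 + 33)/55) = 1.
  m_8 = 55*1 - 33 = 22, d_8 = (2464 - 22^2)/55 = 1980/55 = 36, a_8 = floor((49 + 22)/36) = 1.
  m_9 = 36*1 - 22 = 14, d_9 = (2464 - 14^2)/36 = 2268/36 = 63, a_9 = floor((49 + 14)/63) = 1.
  m_10 = 63*1 - 14 = 49, d_10 = (2464 - 49^2)/63 = 63/63 = 1, a_10 = floor((49 + 49)/1) = 98.
  m_11 = 1*98 - 49 = 49, d_11 = (2464 - 49^2)/1 = 63/1 = 63: (m_11, d_11) = (m_1, d_1) = (49, 63), so from here the quotients repeat a_1, ..., a_10; the period length is 10.
So sqrt(2464) = [49; (1, 1, 1, 3, 3, 3, 1, 1, 1, 98)] with period length k = 10.
k is even, so the fundamental solution of x^2 - 2464y^2 = 1 is (p_{k-1}, q_{k-1}) = (p_9, q_9); compute convergents through index 9.
Convergents (p_i = a_i*p_{i-1} + p_{i-2}, q_i = a_i*q_{i-1} + q_{i-2} with p_{-2}=0, p_{-1}=1, q_{-2}=1, q_{-1}=0):
  i=0: a_0=49, p_0 = 49*1 + 0 = 49, q_0 = 49*0 + 1 = 1.
  i=1: a_1=1, p_1 = 1*49 + 1 = 50, q_1 = 1*1 + 0 = 1.
  i=2: a_2=1, p_2 = 1*50 + 49 = 99, q_2 = 1*1 + 1 = 2.
  i=3: a_3=1, p_3 = 1*99 + 50 = 149, q_3 = 1*2 + 1 = 3.
  i=4: a_4=3, p_4 = 3*149 + 99 = 546, q_4 = 3*3 + 2 = 11.
  i=5: a_5=3, p_5 = 3*546 + 149 = 1787, q_5 = 3*11 + 3 = 36.
  i=6: a_6=3, p_6 = 3*1787 + 546 = 5907, q_6 = 3*36 + 11 = 119.
  i=7: a_7=1, p_7 = 1*5907 + 1787 = 7694, q_7 = 1*119 + 36 = 155.
  i=8: a_8=1, p_8 = 1*7694 + 5907 = 13601, q_8 = 1*155 + 119 = 274.
  i=9: a_9=1, p_9 = 1*13601 + 7694 = 21295, q_9 = 1*274 + 155 = 429.
Check: 21295^2 - 2464*429^2 = 453477025 - 453477024 = 1, so (x, y) = (21295, 429) solves the equation, and by the theorem it is the least positive solution.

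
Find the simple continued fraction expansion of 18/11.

Run the Euclidean algorithm on 18 and 11; the successive quotients are the partial quotients a_0, a_1, ... (each step inverts the fractional part left over by the previous one):
  18 = 1*11 + 7, so a_0 = 1.
  11 = 1*7 + 4, so a_1 = 1.
  7 = 1*4 + 3, so a_2 = 1.
  4 = 1*3 + 1, so a_3 = 1.
  3 = 3*1 + 0, so a_4 = 3.
The remainder reaches 0 after 5 divisions, so the expansion has 5 partial quotients, read off in order.

[1; 1, 1, 1, 3]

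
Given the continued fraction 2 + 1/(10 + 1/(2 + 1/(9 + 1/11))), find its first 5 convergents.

2/1, 21/10, 44/21, 417/199, 4631/2210

Using the convergent recurrence p_i = a_i*p_{i-1} + p_{i-2}, q_i = a_i*q_{i-1} + q_{i-2} with p_{-2}=0, p_{-1}=1, q_{-2}=1, q_{-1}=0:
  i=0: a_0=2, p_0 = 2*1 + 0 = 2, q_0 = 2*0 + 1 = 1.
  i=1: a_1=10, p_1 = 10*2 + 1 = 21, q_1 = 10*1 + 0 = 10.
  i=2: a_2=2, p_2 = 2*21 + 2 = 44, q_2 = 2*10 + 1 = 21.
  i=3: a_3=9, p_3 = 9*44 + 21 = 417, q_3 = 9*21 + 10 = 199.
  i=4: a_4=11, p_4 = 11*417 + 44 = 4631, q_4 = 11*199 + 21 = 2210.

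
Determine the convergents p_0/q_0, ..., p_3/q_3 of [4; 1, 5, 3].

4/1, 5/1, 29/6, 92/19

Using the convergent recurrence p_i = a_i*p_{i-1} + p_{i-2}, q_i = a_i*q_{i-1} + q_{i-2} with p_{-2}=0, p_{-1}=1, q_{-2}=1, q_{-1}=0:
  i=0: a_0=4, p_0 = 4*1 + 0 = 4, q_0 = 4*0 + 1 = 1.
  i=1: a_1=1, p_1 = 1*4 + 1 = 5, q_1 = 1*1 + 0 = 1.
  i=2: a_2=5, p_2 = 5*5 + 4 = 29, q_2 = 5*1 + 1 = 6.
  i=3: a_3=3, p_3 = 3*29 + 5 = 92, q_3 = 3*6 + 1 = 19.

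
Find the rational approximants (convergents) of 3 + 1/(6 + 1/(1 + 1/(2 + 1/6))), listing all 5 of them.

Using the convergent recurrence p_i = a_i*p_{i-1} + p_{i-2}, q_i = a_i*q_{i-1} + q_{i-2} with p_{-2}=0, p_{-1}=1, q_{-2}=1, q_{-1}=0:
  i=0: a_0=3, p_0 = 3*1 + 0 = 3, q_0 = 3*0 + 1 = 1.
  i=1: a_1=6, p_1 = 6*3 + 1 = 19, q_1 = 6*1 + 0 = 6.
  i=2: a_2=1, p_2 = 1*19 + 3 = 22, q_2 = 1*6 + 1 = 7.
  i=3: a_3=2, p_3 = 2*22 + 19 = 63, q_3 = 2*7 + 6 = 20.
  i=4: a_4=6, p_4 = 6*63 + 22 = 400, q_4 = 6*20 + 7 = 127.

3/1, 19/6, 22/7, 63/20, 400/127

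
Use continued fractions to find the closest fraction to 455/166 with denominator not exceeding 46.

Expand x = 455/166 as a continued fraction with the Euclidean algorithm:
  455 = 2*166 + 123, so a_0 = 2.
  166 = 1*123 + 43, so a_1 = 1.
  123 = 2*43 + 37, so a_2 = 2.
  43 = 1*37 + 6, so a_3 = 1.
  37 = 6*6 + 1, so a_4 = 6.
  6 = 6*1 + 0, so a_5 = 6.
so x = [2; 1, 2, 1, 6, 6].
Convergents (p_i = a_i*p_{i-1} + p_{i-2}, q_i = a_i*q_{i-1} + q_{i-2} with p_{-2}=0, p_{-1}=1, q_{-2}=1, q_{-1}=0), until the denominator exceeds 46:
  i=0: a_0=2, p_0 = 2*1 + 0 = 2, q_0 = 2*0 + 1 = 1.
  i=1: a_1=1, p_1 = 1*2 + 1 = 3, q_1 = 1*1 + 0 = 1.
  i=2: a_2=2, p_2 = 2*3 + 2 = 8, q_2 = 2*1 + 1 = 3.
  i=3: a_3=1, p_3 = 1*8 + 3 = 11, q_3 = 1*3 + 1 = 4.
  i=4: a_4=6, p_4 = 6*11 + 8 = 74, q_4 = 6*4 + 3 = 27.
  i=5: a_5=6, p_5 = 6*74 + 11 = 455, q_5 = 6*27 + 4 = 166.
q_5 = 166 > 46, so the last convergent with denominator <= 46 is p_4/q_4 = 74/27.
The closest fraction with denominator <= 46 is either p_4/q_4 or the intermediate fraction (k*p_4 + p_3)/(k*q_4 + q_3) with the largest k >= 1 whose denominator stays <= 46; these approach x as k grows, and every other convergent or intermediate fraction in range is farther away.
Largest k: floor((46 - q_3)/q_4) = floor((46 - 4)/27) = 1.
That gives (1*74 + 11)/(1*27 + 4) = 85/31.
Compare the errors: |x - 74/27| = |455*27 - 74*166|/(166*27) = 1/4482, and |x - 85/31| = |455*31 - 85*166|/(166*31) = 5/5146.
Cross-multiplying, 1*5146 = 5146 < 22410 = 5*4482, so 1/4482 is smaller: the convergent 74/27 is closer to x than 85/31.

74/27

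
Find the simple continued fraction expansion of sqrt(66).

Write x_i = (sqrt(66) + m_i)/d_i with (m_0, d_0) = (0, 1). a_0 = floor(sqrt(66)) = 8, since 8^2 = 64 <= 66 < 81 = 9^2.
Iterate m_{i+1} = d_i*a_i - m_i, d_{i+1} = (66 - m_{i+1}^2)/d_i, a_{i+1} = floor((a_0 + m_{i+1})/d_{i+1}):
  m_1 = 1*8 - 0 = 8, d_1 = (66 - 8^2)/1 = 2/1 = 2, a_1 = floor((8 + 8)/2) = 8.
  m_2 = 2*8 - 8 = 8, d_2 = (66 - 8^2)/2 = 2/2 = 1, a_2 = floor((8 + 8)/1) = 16.
  m_3 = 1*16 - 8 = 8, d_3 = (66 - 8^2)/1 = 2/1 = 2: (m_3, d_3) = (m_1, d_1) = (8, 2), so from here the quotients repeat a_1, a_2; the period length is 2.
Hence the expansion of sqrt(66) is a_0 = 8 followed by the repeating block 8, 16 (period 2).

[8; (8, 16)]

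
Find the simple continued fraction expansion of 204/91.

[2; 4, 7, 3]

Run the Euclidean algorithm on 204 and 91; the successive quotients are the partial quotients a_0, a_1, ... (each step inverts the fractional part left over by the previous one):
  204 = 2*91 + 22, so a_0 = 2.
  91 = 4*22 + 3, so a_1 = 4.
  22 = 7*3 + 1, so a_2 = 7.
  3 = 3*1 + 0, so a_3 = 3.
The remainder reaches 0 after 4 divisions, so the expansion has 4 partial quotients, read off in order.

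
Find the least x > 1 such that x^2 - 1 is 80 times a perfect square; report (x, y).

First expand sqrt(80) as a continued fraction. With x_i = (sqrt(80) + m_i)/d_i and (m_0, d_0) = (0, 1): a_0 = floor(sqrt(80)) = 8, since 8^2 = 64 <= 80 < 81 = 9^2.
Iterate m_{i+1} = d_i*a_i - m_i, d_{i+1} = (80 - m_{i+1}^2)/d_i, a_{i+1} = floor((a_0 + m_{i+1})/d_{i+1}):
  m_1 = 1*8 - 0 = 8, d_1 = (80 - 8^2)/1 = 16/1 = 16, a_1 = floor((8 + 8)/16) = 1.
  m_2 = 16*1 - 8 = 8, d_2 = (80 - 8^2)/16 = 16/16 = 1, a_2 = floor((8 + 8)/1) = 16.
  m_3 = 1*16 - 8 = 8, d_3 = (80 - 8^2)/1 = 16/1 = 16: (m_3, d_3) = (m_1, d_1) = (8, 16), so from here the quotients repeat a_1, a_2; the period length is 2.
So sqrt(80) = [8; (1, 16)] with period length k = 2.
k is even, so the fundamental solution of x^2 - 80y^2 = 1 is (p_{k-1}, q_{k-1}) = (p_1, q_1); compute convergents through index 1.
Convergents (p_i = a_i*p_{i-1} + p_{i-2}, q_i = a_i*q_{i-1} + q_{i-2} with p_{-2}=0, p_{-1}=1, q_{-2}=1, q_{-1}=0):
  i=0: a_0=8, p_0 = 8*1 + 0 = 8, q_0 = 8*0 + 1 = 1.
  i=1: a_1=1, p_1 = 1*8 + 1 = 9, q_1 = 1*1 + 0 = 1.
Check: 9^2 - 80*1^2 = 81 - 80 = 1, so (x, y) = (9, 1) solves the equation, and by the theorem it is the least positive solution.

(x, y) = (9, 1)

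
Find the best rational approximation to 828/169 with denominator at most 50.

49/10

Expand x = 828/169 as a continued fraction with the Euclidean algorithm:
  828 = 4*169 + 152, so a_0 = 4.
  169 = 1*152 + 17, so a_1 = 1.
  152 = 8*17 + 16, so a_2 = 8.
  17 = 1*16 + 1, so a_3 = 1.
  16 = 16*1 + 0, so a_4 = 16.
so x = [4; 1, 8, 1, 16].
Convergents (p_i = a_i*p_{i-1} + p_{i-2}, q_i = a_i*q_{i-1} + q_{i-2} with p_{-2}=0, p_{-1}=1, q_{-2}=1, q_{-1}=0), until the denominator exceeds 50:
  i=0: a_0=4, p_0 = 4*1 + 0 = 4, q_0 = 4*0 + 1 = 1.
  i=1: a_1=1, p_1 = 1*4 + 1 = 5, q_1 = 1*1 + 0 = 1.
  i=2: a_2=8, p_2 = 8*5 + 4 = 44, q_2 = 8*1 + 1 = 9.
  i=3: a_3=1, p_3 = 1*44 + 5 = 49, q_3 = 1*9 + 1 = 10.
  i=4: a_4=16, p_4 = 16*49 + 44 = 828, q_4 = 16*10 + 9 = 169.
q_4 = 169 > 50, so the last convergent with denominator <= 50 is p_3/q_3 = 49/10.
The closest fraction with denominator <= 50 is either p_3/q_3 or the intermediate fraction (k*p_3 + p_2)/(k*q_3 + q_2) with the largest k >= 1 whose denominator stays <= 50; these approach x as k grows, and every other convergent or intermediate fraction in range is farther away.
Largest k: floor((50 - q_2)/q_3) = floor((50 - 9)/10) = 4.
That gives (4*49 + 44)/(4*10 + 9) = 240/49.
Compare the errors: |x - 49/10| = |828*10 - 49*169|/(169*10) = 1/1690, and |x - 240/49| = |828*49 - 240*169|/(169*49) = 12/8281.
Cross-multiplying, 1*8281 = 8281 < 20280 = 12*1690, so 1/1690 is smaller: the convergent 49/10 is closer to x than 240/49.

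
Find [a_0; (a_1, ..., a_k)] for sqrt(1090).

[33; (66)]

Write x_i = (sqrt(1090) + m_i)/d_i with (m_0, d_0) = (0, 1). a_0 = floor(sqrt(1090)) = 33, since 33^2 = 1089 <= 1090 < 1156 = 34^2.
Iterate m_{i+1} = d_i*a_i - m_i, d_{i+1} = (1090 - m_{i+1}^2)/d_i, a_{i+1} = floor((a_0 + m_{i+1})/d_{i+1}):
  m_1 = 1*33 - 0 = 33, d_1 = (1090 - 33^2)/1 = 1/1 = 1, a_1 = floor((33 + 33)/1) = 66.
  m_2 = 1*66 - 33 = 33, d_2 = (1090 - 33^2)/1 = 1/1 = 1: (m_2, d_2) = (m_1, d_1) = (33, 1), so from here the quotient a_1 repeats; the period length is 1.
Hence the expansion of sqrt(1090) is a_0 = 33 followed by the repeating block 66 (period 1).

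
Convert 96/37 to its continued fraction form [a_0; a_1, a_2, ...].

[2; 1, 1, 2, 7]

Run the Euclidean algorithm on 96 and 37; the successive quotients are the partial quotients a_0, a_1, ... (each step inverts the fractional part left over by the previous one):
  96 = 2*37 + 22, so a_0 = 2.
  37 = 1*22 + 15, so a_1 = 1.
  22 = 1*15 + 7, so a_2 = 1.
  15 = 2*7 + 1, so a_3 = 2.
  7 = 7*1 + 0, so a_4 = 7.
The remainder reaches 0 after 5 divisions, so the expansion has 5 partial quotients, read off in order.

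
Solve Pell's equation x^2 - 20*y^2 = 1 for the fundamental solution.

First expand sqrt(20) as a continued fraction. With x_i = (sqrt(20) + m_i)/d_i and (m_0, d_0) = (0, 1): a_0 = floor(sqrt(20)) = 4, since 4^2 = 16 <= 20 < 25 = 5^2.
Iterate m_{i+1} = d_i*a_i - m_i, d_{i+1} = (20 - m_{i+1}^2)/d_i, a_{i+1} = floor((a_0 + m_{i+1})/d_{i+1}):
  m_1 = 1*4 - 0 = 4, d_1 = (20 - 4^2)/1 = 4/1 = 4, a_1 = floor((4 + 4)/4) = 2.
  m_2 = 4*2 - 4 = 4, d_2 = (20 - 4^2)/4 = 4/4 = 1, a_2 = floor((4 + 4)/1) = 8.
  m_3 = 1*8 - 4 = 4, d_3 = (20 - 4^2)/1 = 4/1 = 4: (m_3, d_3) = (m_1, d_1) = (4, 4), so from here the quotients repeat a_1, a_2; the period length is 2.
So sqrt(20) = [4; (2, 8)] with period length k = 2.
k is even, so the fundamental solution of x^2 - 20y^2 = 1 is (p_{k-1}, q_{k-1}) = (p_1, q_1); compute convergents through index 1.
Convergents (p_i = a_i*p_{i-1} + p_{i-2}, q_i = a_i*q_{i-1} + q_{i-2} with p_{-2}=0, p_{-1}=1, q_{-2}=1, q_{-1}=0):
  i=0: a_0=4, p_0 = 4*1 + 0 = 4, q_0 = 4*0 + 1 = 1.
  i=1: a_1=2, p_1 = 2*4 + 1 = 9, q_1 = 2*1 + 0 = 2.
Check: 9^2 - 20*2^2 = 81 - 80 = 1, so (x, y) = (9, 2) solves the equation, and by the theorem it is the least positive solution.

(x, y) = (9, 2)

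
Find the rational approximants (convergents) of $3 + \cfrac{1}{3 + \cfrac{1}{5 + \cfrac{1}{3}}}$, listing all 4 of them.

3/1, 10/3, 53/16, 169/51

Using the convergent recurrence p_i = a_i*p_{i-1} + p_{i-2}, q_i = a_i*q_{i-1} + q_{i-2} with p_{-2}=0, p_{-1}=1, q_{-2}=1, q_{-1}=0:
  i=0: a_0=3, p_0 = 3*1 + 0 = 3, q_0 = 3*0 + 1 = 1.
  i=1: a_1=3, p_1 = 3*3 + 1 = 10, q_1 = 3*1 + 0 = 3.
  i=2: a_2=5, p_2 = 5*10 + 3 = 53, q_2 = 5*3 + 1 = 16.
  i=3: a_3=3, p_3 = 3*53 + 10 = 169, q_3 = 3*16 + 3 = 51.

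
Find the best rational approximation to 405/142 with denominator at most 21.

57/20

Expand x = 405/142 as a continued fraction with the Euclidean algorithm:
  405 = 2*142 + 121, so a_0 = 2.
  142 = 1*121 + 21, so a_1 = 1.
  121 = 5*21 + 16, so a_2 = 5.
  21 = 1*16 + 5, so a_3 = 1.
  16 = 3*5 + 1, so a_4 = 3.
  5 = 5*1 + 0, so a_5 = 5.
so x = [2; 1, 5, 1, 3, 5].
Convergents (p_i = a_i*p_{i-1} + p_{i-2}, q_i = a_i*q_{i-1} + q_{i-2} with p_{-2}=0, p_{-1}=1, q_{-2}=1, q_{-1}=0), until the denominator exceeds 21:
  i=0: a_0=2, p_0 = 2*1 + 0 = 2, q_0 = 2*0 + 1 = 1.
  i=1: a_1=1, p_1 = 1*2 + 1 = 3, q_1 = 1*1 + 0 = 1.
  i=2: a_2=5, p_2 = 5*3 + 2 = 17, q_2 = 5*1 + 1 = 6.
  i=3: a_3=1, p_3 = 1*17 + 3 = 20, q_3 = 1*6 + 1 = 7.
  i=4: a_4=3, p_4 = 3*20 + 17 = 77, q_4 = 3*7 + 6 = 27.
q_4 = 27 > 21, so the last convergent with denominator <= 21 is p_3/q_3 = 20/7.
The closest fraction with denominator <= 21 is either p_3/q_3 or the intermediate fraction (k*p_3 + p_2)/(k*q_3 + q_2) with the largest k >= 1 whose denominator stays <= 21; these approach x as k grows, and every other convergent or intermediate fraction in range is farther away.
Largest k: floor((21 - q_2)/q_3) = floor((21 - 6)/7) = 2.
That gives (2*20 + 17)/(2*7 + 6) = 57/20.
Compare the errors: |x - 20/7| = |405*7 - 20*142|/(142*7) = 5/994, and |x - 57/20| = |405*20 - 57*142|/(142*20) = 6/2840.
Cross-multiplying, 6*994 = 5964 < 14200 = 5*2840, so 6/2840 is smaller: the intermediate fraction 57/20 is closer to x than 20/7.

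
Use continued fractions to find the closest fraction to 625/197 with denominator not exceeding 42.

Expand x = 625/197 as a continued fraction with the Euclidean algorithm:
  625 = 3*197 + 34, so a_0 = 3.
  197 = 5*34 + 27, so a_1 = 5.
  34 = 1*27 + 7, so a_2 = 1.
  27 = 3*7 + 6, so a_3 = 3.
  7 = 1*6 + 1, so a_4 = 1.
  6 = 6*1 + 0, so a_5 = 6.
so x = [3; 5, 1, 3, 1, 6].
Convergents (p_i = a_i*p_{i-1} + p_{i-2}, q_i = a_i*q_{i-1} + q_{i-2} with p_{-2}=0, p_{-1}=1, q_{-2}=1, q_{-1}=0), until the denominator exceeds 42:
  i=0: a_0=3, p_0 = 3*1 + 0 = 3, q_0 = 3*0 + 1 = 1.
  i=1: a_1=5, p_1 = 5*3 + 1 = 16, q_1 = 5*1 + 0 = 5.
  i=2: a_2=1, p_2 = 1*16 + 3 = 19, q_2 = 1*5 + 1 = 6.
  i=3: a_3=3, p_3 = 3*19 + 16 = 73, q_3 = 3*6 + 5 = 23.
  i=4: a_4=1, p_4 = 1*73 + 19 = 92, q_4 = 1*23 + 6 = 29.
  i=5: a_5=6, p_5 = 6*92 + 73 = 625, q_5 = 6*29 + 23 = 197.
q_5 = 197 > 42, so the last convergent with denominator <= 42 is p_4/q_4 = 92/29.
The closest fraction with denominator <= 42 is either p_4/q_4 or the intermediate fraction (k*p_4 + p_3)/(k*q_4 + q_3) with the largest k >= 1 whose denominator stays <= 42; these approach x as k grows, and every other convergent or intermediate fraction in range is farther away.
Largest k: floor((42 - q_3)/q_4) = floor((42 - 23)/29) = 0.
Since k = 0, no intermediate fraction beyond p_4/q_4 has denominator <= 42, so the convergent 92/29 is the closest (its error is |625*29 - 92*197|/(197*29) = 1/5713).

92/29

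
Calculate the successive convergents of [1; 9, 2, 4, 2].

1/1, 10/9, 21/19, 94/85, 209/189

Using the convergent recurrence p_i = a_i*p_{i-1} + p_{i-2}, q_i = a_i*q_{i-1} + q_{i-2} with p_{-2}=0, p_{-1}=1, q_{-2}=1, q_{-1}=0:
  i=0: a_0=1, p_0 = 1*1 + 0 = 1, q_0 = 1*0 + 1 = 1.
  i=1: a_1=9, p_1 = 9*1 + 1 = 10, q_1 = 9*1 + 0 = 9.
  i=2: a_2=2, p_2 = 2*10 + 1 = 21, q_2 = 2*9 + 1 = 19.
  i=3: a_3=4, p_3 = 4*21 + 10 = 94, q_3 = 4*19 + 9 = 85.
  i=4: a_4=2, p_4 = 2*94 + 21 = 209, q_4 = 2*85 + 19 = 189.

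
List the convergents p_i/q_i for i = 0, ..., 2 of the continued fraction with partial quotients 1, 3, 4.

1/1, 4/3, 17/13

Using the convergent recurrence p_i = a_i*p_{i-1} + p_{i-2}, q_i = a_i*q_{i-1} + q_{i-2} with p_{-2}=0, p_{-1}=1, q_{-2}=1, q_{-1}=0:
  i=0: a_0=1, p_0 = 1*1 + 0 = 1, q_0 = 1*0 + 1 = 1.
  i=1: a_1=3, p_1 = 3*1 + 1 = 4, q_1 = 3*1 + 0 = 3.
  i=2: a_2=4, p_2 = 4*4 + 1 = 17, q_2 = 4*3 + 1 = 13.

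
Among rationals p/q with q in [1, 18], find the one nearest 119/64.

13/7

Expand x = 119/64 as a continued fraction with the Euclidean algorithm:
  119 = 1*64 + 55, so a_0 = 1.
  64 = 1*55 + 9, so a_1 = 1.
  55 = 6*9 + 1, so a_2 = 6.
  9 = 9*1 + 0, so a_3 = 9.
so x = [1; 1, 6, 9].
Convergents (p_i = a_i*p_{i-1} + p_{i-2}, q_i = a_i*q_{i-1} + q_{i-2} with p_{-2}=0, p_{-1}=1, q_{-2}=1, q_{-1}=0), until the denominator exceeds 18:
  i=0: a_0=1, p_0 = 1*1 + 0 = 1, q_0 = 1*0 + 1 = 1.
  i=1: a_1=1, p_1 = 1*1 + 1 = 2, q_1 = 1*1 + 0 = 1.
  i=2: a_2=6, p_2 = 6*2 + 1 = 13, q_2 = 6*1 + 1 = 7.
  i=3: a_3=9, p_3 = 9*13 + 2 = 119, q_3 = 9*7 + 1 = 64.
q_3 = 64 > 18, so the last convergent with denominator <= 18 is p_2/q_2 = 13/7.
The closest fraction with denominator <= 18 is either p_2/q_2 or the intermediate fraction (k*p_2 + p_1)/(k*q_2 + q_1) with the largest k >= 1 whose denominator stays <= 18; these approach x as k grows, and every other convergent or intermediate fraction in range is farther away.
Largest k: floor((18 - q_1)/q_2) = floor((18 - 1)/7) = 2.
That gives (2*13 + 2)/(2*7 + 1) = 28/15.
Compare the errors: |x - 13/7| = |119*7 - 13*64|/(64*7) = 1/448, and |x - 28/15| = |119*15 - 28*64|/(64*15) = 7/960.
Cross-multiplying, 1*960 = 960 < 3136 = 7*448, so 1/448 is smaller: the convergent 13/7 is closer to x than 28/15.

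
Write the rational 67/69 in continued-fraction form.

[0; 1, 33, 2]

Run the Euclidean algorithm on 67 and 69; the successive quotients are the partial quotients a_0, a_1, ... (each step inverts the fractional part left over by the previous one):
  67 = 0*69 + 67, so a_0 = 0.
  69 = 1*67 + 2, so a_1 = 1.
  67 = 33*2 + 1, so a_2 = 33.
  2 = 2*1 + 0, so a_3 = 2.
The remainder reaches 0 after 4 divisions, so the expansion has 4 partial quotients, read off in order.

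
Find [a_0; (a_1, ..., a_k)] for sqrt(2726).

Write x_i = (sqrt(2726) + m_i)/d_i with (m_0, d_0) = (0, 1). a_0 = floor(sqrt(2726)) = 52, since 52^2 = 2704 <= 2726 < 2809 = 53^2.
Iterate m_{i+1} = d_i*a_i - m_i, d_{i+1} = (2726 - m_{i+1}^2)/d_i, a_{i+1} = floor((a_0 + m_{i+1})/d_{i+1}):
  m_1 = 1*52 - 0 = 52, d_1 = (2726 - 52^2)/1 = 22/1 = 22, a_1 = floor((52 + 52)/22) = 4.
  m_2 = 22*4 - 52 = 36, d_2 = (2726 - 36^2)/22 = 1430/22 = 65, a_2 = floor((52 + 36)/65) = 1.
  m_3 = 65*1 - 36 = 29, d_3 = (2726 - 29^2)/65 = 1885/65 = 29, a_3 = floor((52 + 29)/29) = 2.
  m_4 = 29*2 - 29 = 29, d_4 = (2726 - 29^2)/29 = 1885/29 = 65, a_4 = floor((52 + 29)/65) = 1.
  m_5 = 65*1 - 29 = 36, d_5 = (2726 - 36^2)/65 = 1430/65 = 22, a_5 = floor((52 + 36)/22) = 4.
  m_6 = 22*4 - 36 = 52, d_6 = (2726 - 52^2)/22 = 22/22 = 1, a_6 = floor((52 + 52)/1) = 104.
  m_7 = 1*104 - 52 = 52, d_7 = (2726 - 52^2)/1 = 22/1 = 22: (m_7, d_7) = (m_1, d_1) = (52, 22), so from here the quotients repeat a_1, ..., a_6; the period length is 6.
Hence the expansion of sqrt(2726) is a_0 = 52 followed by the repeating block 4, 1, 2, 1, 4, 104 (period 6).

[52; (4, 1, 2, 1, 4, 104)]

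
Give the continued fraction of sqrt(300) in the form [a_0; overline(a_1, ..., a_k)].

[17; overline(3, 8, 3, 34)]

Write x_i = (sqrt(300) + m_i)/d_i with (m_0, d_0) = (0, 1). a_0 = floor(sqrt(300)) = 17, since 17^2 = 289 <= 300 < 324 = 18^2.
Iterate m_{i+1} = d_i*a_i - m_i, d_{i+1} = (300 - m_{i+1}^2)/d_i, a_{i+1} = floor((a_0 + m_{i+1})/d_{i+1}):
  m_1 = 1*17 - 0 = 17, d_1 = (300 - 17^2)/1 = 11/1 = 11, a_1 = floor((17 + 17)/11) = 3.
  m_2 = 11*3 - 17 = 16, d_2 = (300 - 16^2)/11 = 44/11 = 4, a_2 = floor((17 + 16)/4) = 8.
  m_3 = 4*8 - 16 = 16, d_3 = (300 - 16^2)/4 = 44/4 = 11, a_3 = floor((17 + 16)/11) = 3.
  m_4 = 11*3 - 16 = 17, d_4 = (300 - 17^2)/11 = 11/11 = 1, a_4 = floor((17 + 17)/1) = 34.
  m_5 = 1*34 - 17 = 17, d_5 = (300 - 17^2)/1 = 11/1 = 11: (m_5, d_5) = (m_1, d_1) = (17, 11), so from here the quotients repeat a_1, ..., a_4; the period length is 4.
Hence the expansion of sqrt(300) is a_0 = 17 followed by the repeating block 3, 8, 3, 34 (period 4).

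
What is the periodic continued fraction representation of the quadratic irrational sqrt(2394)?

Write x_i = (sqrt(2394) + m_i)/d_i with (m_0, d_0) = (0, 1). a_0 = floor(sqrt(2394)) = 48, since 48^2 = 2304 <= 2394 < 2401 = 49^2.
Iterate m_{i+1} = d_i*a_i - m_i, d_{i+1} = (2394 - m_{i+1}^2)/d_i, a_{i+1} = floor((a_0 + m_{i+1})/d_{i+1}):
  m_1 = 1*48 - 0 = 48, d_1 = (2394 - 48^2)/1 = 90/1 = 90, a_1 = floor((48 + 48)/90) = 1.
  m_2 = 90*1 - 48 = 42, d_2 = (2394 - 42^2)/90 = 630/90 = 7, a_2 = floor((48 + 42)/7) = 12.
  m_3 = 7*12 - 42 = 42, d_3 = (2394 - 42^2)/7 = 630/7 = 90, a_3 = floor((48 + 42)/90) = 1.
  m_4 = 90*1 - 42 = 48, d_4 = (2394 - 48^2)/90 = 90/90 = 1, a_4 = floor((48 + 48)/1) = 96.
  m_5 = 1*96 - 48 = 48, d_5 = (2394 - 48^2)/1 = 90/1 = 90: (m_5, d_5) = (m_1, d_1) = (48, 90), so from here the quotients repeat a_1, ..., a_4; the period length is 4.
Hence the expansion of sqrt(2394) is a_0 = 48 followed by the repeating block 1, 12, 1, 96 (period 4).

[48; (1, 12, 1, 96)]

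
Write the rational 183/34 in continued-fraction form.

[5; 2, 1, 1, 1, 1, 2]

Run the Euclidean algorithm on 183 and 34; the successive quotients are the partial quotients a_0, a_1, ... (each step inverts the fractional part left over by the previous one):
  183 = 5*34 + 13, so a_0 = 5.
  34 = 2*13 + 8, so a_1 = 2.
  13 = 1*8 + 5, so a_2 = 1.
  8 = 1*5 + 3, so a_3 = 1.
  5 = 1*3 + 2, so a_4 = 1.
  3 = 1*2 + 1, so a_5 = 1.
  2 = 2*1 + 0, so a_6 = 2.
The remainder reaches 0 after 7 divisions, so the expansion has 7 partial quotients, read off in order.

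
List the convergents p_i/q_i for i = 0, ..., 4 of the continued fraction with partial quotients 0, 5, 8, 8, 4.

0/1, 1/5, 8/41, 65/333, 268/1373

Using the convergent recurrence p_i = a_i*p_{i-1} + p_{i-2}, q_i = a_i*q_{i-1} + q_{i-2} with p_{-2}=0, p_{-1}=1, q_{-2}=1, q_{-1}=0:
  i=0: a_0=0, p_0 = 0*1 + 0 = 0, q_0 = 0*0 + 1 = 1.
  i=1: a_1=5, p_1 = 5*0 + 1 = 1, q_1 = 5*1 + 0 = 5.
  i=2: a_2=8, p_2 = 8*1 + 0 = 8, q_2 = 8*5 + 1 = 41.
  i=3: a_3=8, p_3 = 8*8 + 1 = 65, q_3 = 8*41 + 5 = 333.
  i=4: a_4=4, p_4 = 4*65 + 8 = 268, q_4 = 4*333 + 41 = 1373.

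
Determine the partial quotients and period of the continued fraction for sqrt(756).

[27; (2, 54)]

Write x_i = (sqrt(756) + m_i)/d_i with (m_0, d_0) = (0, 1). a_0 = floor(sqrt(756)) = 27, since 27^2 = 729 <= 756 < 784 = 28^2.
Iterate m_{i+1} = d_i*a_i - m_i, d_{i+1} = (756 - m_{i+1}^2)/d_i, a_{i+1} = floor((a_0 + m_{i+1})/d_{i+1}):
  m_1 = 1*27 - 0 = 27, d_1 = (756 - 27^2)/1 = 27/1 = 27, a_1 = floor((27 + 27)/27) = 2.
  m_2 = 27*2 - 27 = 27, d_2 = (756 - 27^2)/27 = 27/27 = 1, a_2 = floor((27 + 27)/1) = 54.
  m_3 = 1*54 - 27 = 27, d_3 = (756 - 27^2)/1 = 27/1 = 27: (m_3, d_3) = (m_1, d_1) = (27, 27), so from here the quotients repeat a_1, a_2; the period length is 2.
Hence the expansion of sqrt(756) is a_0 = 27 followed by the repeating block 2, 54 (period 2).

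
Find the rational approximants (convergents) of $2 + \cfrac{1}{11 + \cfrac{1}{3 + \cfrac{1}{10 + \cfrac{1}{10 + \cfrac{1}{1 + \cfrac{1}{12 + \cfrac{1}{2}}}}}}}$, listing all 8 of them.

Using the convergent recurrence p_i = a_i*p_{i-1} + p_{i-2}, q_i = a_i*q_{i-1} + q_{i-2} with p_{-2}=0, p_{-1}=1, q_{-2}=1, q_{-1}=0:
  i=0: a_0=2, p_0 = 2*1 + 0 = 2, q_0 = 2*0 + 1 = 1.
  i=1: a_1=11, p_1 = 11*2 + 1 = 23, q_1 = 11*1 + 0 = 11.
  i=2: a_2=3, p_2 = 3*23 + 2 = 71, q_2 = 3*11 + 1 = 34.
  i=3: a_3=10, p_3 = 10*71 + 23 = 733, q_3 = 10*34 + 11 = 351.
  i=4: a_4=10, p_4 = 10*733 + 71 = 7401, q_4 = 10*351 + 34 = 3544.
  i=5: a_5=1, p_5 = 1*7401 + 733 = 8134, q_5 = 1*3544 + 351 = 3895.
  i=6: a_6=12, p_6 = 12*8134 + 7401 = 105009, q_6 = 12*3895 + 3544 = 50284.
  i=7: a_7=2, p_7 = 2*105009 + 8134 = 218152, q_7 = 2*50284 + 3895 = 104463.

2/1, 23/11, 71/34, 733/351, 7401/3544, 8134/3895, 105009/50284, 218152/104463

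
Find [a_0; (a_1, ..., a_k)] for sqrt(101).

[10; (20)]

Write x_i = (sqrt(101) + m_i)/d_i with (m_0, d_0) = (0, 1). a_0 = floor(sqrt(101)) = 10, since 10^2 = 100 <= 101 < 121 = 11^2.
Iterate m_{i+1} = d_i*a_i - m_i, d_{i+1} = (101 - m_{i+1}^2)/d_i, a_{i+1} = floor((a_0 + m_{i+1})/d_{i+1}):
  m_1 = 1*10 - 0 = 10, d_1 = (101 - 10^2)/1 = 1/1 = 1, a_1 = floor((10 + 10)/1) = 20.
  m_2 = 1*20 - 10 = 10, d_2 = (101 - 10^2)/1 = 1/1 = 1: (m_2, d_2) = (m_1, d_1) = (10, 1), so from here the quotient a_1 repeats; the period length is 1.
Hence the expansion of sqrt(101) is a_0 = 10 followed by the repeating block 20 (period 1).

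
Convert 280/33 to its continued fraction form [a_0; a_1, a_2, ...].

Run the Euclidean algorithm on 280 and 33; the successive quotients are the partial quotients a_0, a_1, ... (each step inverts the fractional part left over by the previous one):
  280 = 8*33 + 16, so a_0 = 8.
  33 = 2*16 + 1, so a_1 = 2.
  16 = 16*1 + 0, so a_2 = 16.
The remainder reaches 0 after 3 divisions, so the expansion has 3 partial quotients, read off in order.

[8; 2, 16]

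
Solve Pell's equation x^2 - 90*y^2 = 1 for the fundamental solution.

(x, y) = (19, 2)

First expand sqrt(90) as a continued fraction. With x_i = (sqrt(90) + m_i)/d_i and (m_0, d_0) = (0, 1): a_0 = floor(sqrt(90)) = 9, since 9^2 = 81 <= 90 < 100 = 10^2.
Iterate m_{i+1} = d_i*a_i - m_i, d_{i+1} = (90 - m_{i+1}^2)/d_i, a_{i+1} = floor((a_0 + m_{i+1})/d_{i+1}):
  m_1 = 1*9 - 0 = 9, d_1 = (90 - 9^2)/1 = 9/1 = 9, a_1 = floor((9 + 9)/9) = 2.
  m_2 = 9*2 - 9 = 9, d_2 = (90 - 9^2)/9 = 9/9 = 1, a_2 = floor((9 + 9)/1) = 18.
  m_3 = 1*18 - 9 = 9, d_3 = (90 - 9^2)/1 = 9/1 = 9: (m_3, d_3) = (m_1, d_1) = (9, 9), so from here the quotients repeat a_1, a_2; the period length is 2.
So sqrt(90) = [9; (2, 18)] with period length k = 2.
k is even, so the fundamental solution of x^2 - 90y^2 = 1 is (p_{k-1}, q_{k-1}) = (p_1, q_1); compute convergents through index 1.
Convergents (p_i = a_i*p_{i-1} + p_{i-2}, q_i = a_i*q_{i-1} + q_{i-2} with p_{-2}=0, p_{-1}=1, q_{-2}=1, q_{-1}=0):
  i=0: a_0=9, p_0 = 9*1 + 0 = 9, q_0 = 9*0 + 1 = 1.
  i=1: a_1=2, p_1 = 2*9 + 1 = 19, q_1 = 2*1 + 0 = 2.
Check: 19^2 - 90*2^2 = 361 - 360 = 1, so (x, y) = (19, 2) solves the equation, and by the theorem it is the least positive solution.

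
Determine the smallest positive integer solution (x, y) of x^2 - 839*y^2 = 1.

First expand sqrt(839) as a continued fraction. With x_i = (sqrt(839) + m_i)/d_i and (m_0, d_0) = (0, 1): a_0 = floor(sqrt(839)) = 28, since 28^2 = 784 <= 839 < 841 = 29^2.
Iterate m_{i+1} = d_i*a_i - m_i, d_{i+1} = (839 - m_{i+1}^2)/d_i, a_{i+1} = floor((a_0 + m_{i+1})/d_{i+1}):
  m_1 = 1*28 - 0 = 28, d_1 = (839 - 28^2)/1 = 55/1 = 55, a_1 = floor((28 + 28)/55) = 1.
  m_2 = 55*1 - 28 = 27, d_2 = (839 - 27^2)/55 = 110/55 = 2, a_2 = floor((28 + 27)/2) = 27.
  m_3 = 2*27 - 27 = 27, d_3 = (839 - 27^2)/2 = 110/2 = 55, a_3 = floor((28 + 27)/55) = 1.
  m_4 = 55*1 - 27 = 28, d_4 = (839 - 28^2)/55 = 55/55 = 1, a_4 = floor((28 + 28)/1) = 56.
  m_5 = 1*56 - 28 = 28, d_5 = (839 - 28^2)/1 = 55/1 = 55: (m_5, d_5) = (m_1, d_1) = (28, 55), so from here the quotients repeat a_1, ..., a_4; the period length is 4.
So sqrt(839) = [28; (1, 27, 1, 56)] with period length k = 4.
k is even, so the fundamental solution of x^2 - 839y^2 = 1 is (p_{k-1}, q_{k-1}) = (p_3, q_3); compute convergents through index 3.
Convergents (p_i = a_i*p_{i-1} + p_{i-2}, q_i = a_i*q_{i-1} + q_{i-2} with p_{-2}=0, p_{-1}=1, q_{-2}=1, q_{-1}=0):
  i=0: a_0=28, p_0 = 28*1 + 0 = 28, q_0 = 28*0 + 1 = 1.
  i=1: a_1=1, p_1 = 1*28 + 1 = 29, q_1 = 1*1 + 0 = 1.
  i=2: a_2=27, p_2 = 27*29 + 28 = 811, q_2 = 27*1 + 1 = 28.
  i=3: a_3=1, p_3 = 1*811 + 29 = 840, q_3 = 1*28 + 1 = 29.
Check: 840^2 - 839*29^2 = 705600 - 705599 = 1, so (x, y) = (840, 29) solves the equation, and by the theorem it is the least positive solution.

(x, y) = (840, 29)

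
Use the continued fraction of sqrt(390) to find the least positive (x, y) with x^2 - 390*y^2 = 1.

First expand sqrt(390) as a continued fraction. With x_i = (sqrt(390) + m_i)/d_i and (m_0, d_0) = (0, 1): a_0 = floor(sqrt(390)) = 19, since 19^2 = 361 <= 390 < 400 = 20^2.
Iterate m_{i+1} = d_i*a_i - m_i, d_{i+1} = (390 - m_{i+1}^2)/d_i, a_{i+1} = floor((a_0 + m_{i+1})/d_{i+1}):
  m_1 = 1*19 - 0 = 19, d_1 = (390 - 19^2)/1 = 29/1 = 29, a_1 = floor((19 + 19)/29) = 1.
  m_2 = 29*1 - 19 = 10, d_2 = (390 - 10^2)/29 = 290/29 = 10, a_2 = floor((19 + 10)/10) = 2.
  m_3 = 10*2 - 10 = 10, d_3 = (390 - 10^2)/10 = 290/10 = 29, a_3 = floor((19 + 10)/29) = 1.
  m_4 = 29*1 - 10 = 19, d_4 = (390 - 19^2)/29 = 29/29 = 1, a_4 = floor((19 + 19)/1) = 38.
  m_5 = 1*38 - 19 = 19, d_5 = (390 - 19^2)/1 = 29/1 = 29: (m_5, d_5) = (m_1, d_1) = (19, 29), so from here the quotients repeat a_1, ..., a_4; the period length is 4.
So sqrt(390) = [19; (1, 2, 1, 38)] with period length k = 4.
k is even, so the fundamental solution of x^2 - 390y^2 = 1 is (p_{k-1}, q_{k-1}) = (p_3, q_3); compute convergents through index 3.
Convergents (p_i = a_i*p_{i-1} + p_{i-2}, q_i = a_i*q_{i-1} + q_{i-2} with p_{-2}=0, p_{-1}=1, q_{-2}=1, q_{-1}=0):
  i=0: a_0=19, p_0 = 19*1 + 0 = 19, q_0 = 19*0 + 1 = 1.
  i=1: a_1=1, p_1 = 1*19 + 1 = 20, q_1 = 1*1 + 0 = 1.
  i=2: a_2=2, p_2 = 2*20 + 19 = 59, q_2 = 2*1 + 1 = 3.
  i=3: a_3=1, p_3 = 1*59 + 20 = 79, q_3 = 1*3 + 1 = 4.
Check: 79^2 - 390*4^2 = 6241 - 6240 = 1, so (x, y) = (79, 4) solves the equation, and by the theorem it is the least positive solution.

(x, y) = (79, 4)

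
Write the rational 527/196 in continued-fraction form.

Run the Euclidean algorithm on 527 and 196; the successive quotients are the partial quotients a_0, a_1, ... (each step inverts the fractional part left over by the previous one):
  527 = 2*196 + 135, so a_0 = 2.
  196 = 1*135 + 61, so a_1 = 1.
  135 = 2*61 + 13, so a_2 = 2.
  61 = 4*13 + 9, so a_3 = 4.
  13 = 1*9 + 4, so a_4 = 1.
  9 = 2*4 + 1, so a_5 = 2.
  4 = 4*1 + 0, so a_6 = 4.
The remainder reaches 0 after 7 divisions, so the expansion has 7 partial quotients, read off in order.

[2; 1, 2, 4, 1, 2, 4]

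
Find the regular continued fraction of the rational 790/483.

Run the Euclidean algorithm on 790 and 483; the successive quotients are the partial quotients a_0, a_1, ... (each step inverts the fractional part left over by the previous one):
  790 = 1*483 + 307, so a_0 = 1.
  483 = 1*307 + 176, so a_1 = 1.
  307 = 1*176 + 131, so a_2 = 1.
  176 = 1*131 + 45, so a_3 = 1.
  131 = 2*45 + 41, so a_4 = 2.
  45 = 1*41 + 4, so a_5 = 1.
  41 = 10*4 + 1, so a_6 = 10.
  4 = 4*1 + 0, so a_7 = 4.
The remainder reaches 0 after 8 divisions, so the expansion has 8 partial quotients, read off in order.

[1; 1, 1, 1, 2, 1, 10, 4]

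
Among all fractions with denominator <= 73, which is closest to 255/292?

Expand x = 255/292 as a continued fraction with the Euclidean algorithm:
  255 = 0*292 + 255, so a_0 = 0.
  292 = 1*255 + 37, so a_1 = 1.
  255 = 6*37 + 33, so a_2 = 6.
  37 = 1*33 + 4, so a_3 = 1.
  33 = 8*4 + 1, so a_4 = 8.
  4 = 4*1 + 0, so a_5 = 4.
so x = [0; 1, 6, 1, 8, 4].
Convergents (p_i = a_i*p_{i-1} + p_{i-2}, q_i = a_i*q_{i-1} + q_{i-2} with p_{-2}=0, p_{-1}=1, q_{-2}=1, q_{-1}=0), until the denominator exceeds 73:
  i=0: a_0=0, p_0 = 0*1 + 0 = 0, q_0 = 0*0 + 1 = 1.
  i=1: a_1=1, p_1 = 1*0 + 1 = 1, q_1 = 1*1 + 0 = 1.
  i=2: a_2=6, p_2 = 6*1 + 0 = 6, q_2 = 6*1 + 1 = 7.
  i=3: a_3=1, p_3 = 1*6 + 1 = 7, q_3 = 1*7 + 1 = 8.
  i=4: a_4=8, p_4 = 8*7 + 6 = 62, q_4 = 8*8 + 7 = 71.
  i=5: a_5=4, p_5 = 4*62 + 7 = 255, q_5 = 4*71 + 8 = 292.
q_5 = 292 > 73, so the last convergent with denominator <= 73 is p_4/q_4 = 62/71.
The closest fraction with denominator <= 73 is either p_4/q_4 or the intermediate fraction (k*p_4 + p_3)/(k*q_4 + q_3) with the largest k >= 1 whose denominator stays <= 73; these approach x as k grows, and every other convergent or intermediate fraction in range is farther away.
Largest k: floor((73 - q_3)/q_4) = floor((73 - 8)/71) = 0.
Since k = 0, no intermediate fraction beyond p_4/q_4 has denominator <= 73, so the convergent 62/71 is the closest (its error is |255*71 - 62*292|/(292*71) = 1/20732).

62/71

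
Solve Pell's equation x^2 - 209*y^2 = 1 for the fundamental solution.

First expand sqrt(209) as a continued fraction. With x_i = (sqrt(209) + m_i)/d_i and (m_0, d_0) = (0, 1): a_0 = floor(sqrt(209)) = 14, since 14^2 = 196 <= 209 < 225 = 15^2.
Iterate m_{i+1} = d_i*a_i - m_i, d_{i+1} = (209 - m_{i+1}^2)/d_i, a_{i+1} = floor((a_0 + m_{i+1})/d_{i+1}):
  m_1 = 1*14 - 0 = 14, d_1 = (209 - 14^2)/1 = 13/1 = 13, a_1 = floor((14 + 14)/13) = 2.
  m_2 = 13*2 - 14 = 12, d_2 = (209 - 12^2)/13 = 65/13 = 5, a_2 = floor((14 + 12)/5) = 5.
  m_3 = 5*5 - 12 = 13, d_3 = (209 - 13^2)/5 = 40/5 = 8, a_3 = floor((14 + 13)/8) = 3.
  m_4 = 8*3 - 13 = 11, d_4 = (209 - 11^2)/8 = 88/8 = 11, a_4 = floor((14 + 11)/11) = 2.
  m_5 = 11*2 - 11 = 11, d_5 = (209 - 11^2)/11 = 88/11 = 8, a_5 = floor((14 + 11)/8) = 3.
  m_6 = 8*3 - 11 = 13, d_6 = (209 - 13^2)/8 = 40/8 = 5, a_6 = floor((14 + 13)/5) = 5.
  m_7 = 5*5 - 13 = 12, d_7 = (209 - 12^2)/5 = 65/5 = 13, a_7 = floor((14 + 12)/13) = 2.
  m_8 = 13*2 - 12 = 14, d_8 = (209 - 14^2)/13 = 13/13 = 1, a_8 = floor((14 + 14)/1) = 28.
  m_9 = 1*28 - 14 = 14, d_9 = (209 - 14^2)/1 = 13/1 = 13: (m_9, d_9) = (m_1, d_1) = (14, 13), so from here the quotients repeat a_1, ..., a_8; the period length is 8.
So sqrt(209) = [14; (2, 5, 3, 2, 3, 5, 2, 28)] with period length k = 8.
k is even, so the fundamental solution of x^2 - 209y^2 = 1 is (p_{k-1}, q_{k-1}) = (p_7, q_7); compute convergents through index 7.
Convergents (p_i = a_i*p_{i-1} + p_{i-2}, q_i = a_i*q_{i-1} + q_{i-2} with p_{-2}=0, p_{-1}=1, q_{-2}=1, q_{-1}=0):
  i=0: a_0=14, p_0 = 14*1 + 0 = 14, q_0 = 14*0 + 1 = 1.
  i=1: a_1=2, p_1 = 2*14 + 1 = 29, q_1 = 2*1 + 0 = 2.
  i=2: a_2=5, p_2 = 5*29 + 14 = 159, q_2 = 5*2 + 1 = 11.
  i=3: a_3=3, p_3 = 3*159 + 29 = 506, q_3 = 3*11 + 2 = 35.
  i=4: a_4=2, p_4 = 2*506 + 159 = 1171, q_4 = 2*35 + 11 = 81.
  i=5: a_5=3, p_5 = 3*1171 + 506 = 4019, q_5 = 3*81 + 35 = 278.
  i=6: a_6=5, p_6 = 5*4019 + 1171 = 21266, q_6 = 5*278 + 81 = 1471.
  i=7: a_7=2, p_7 = 2*21266 + 4019 = 46551, q_7 = 2*1471 + 278 = 3220.
Check: 46551^2 - 209*3220^2 = 2166995601 - 2166995600 = 1, so (x, y) = (46551, 3220) solves the equation, and by the theorem it is the least positive solution.

(x, y) = (46551, 3220)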